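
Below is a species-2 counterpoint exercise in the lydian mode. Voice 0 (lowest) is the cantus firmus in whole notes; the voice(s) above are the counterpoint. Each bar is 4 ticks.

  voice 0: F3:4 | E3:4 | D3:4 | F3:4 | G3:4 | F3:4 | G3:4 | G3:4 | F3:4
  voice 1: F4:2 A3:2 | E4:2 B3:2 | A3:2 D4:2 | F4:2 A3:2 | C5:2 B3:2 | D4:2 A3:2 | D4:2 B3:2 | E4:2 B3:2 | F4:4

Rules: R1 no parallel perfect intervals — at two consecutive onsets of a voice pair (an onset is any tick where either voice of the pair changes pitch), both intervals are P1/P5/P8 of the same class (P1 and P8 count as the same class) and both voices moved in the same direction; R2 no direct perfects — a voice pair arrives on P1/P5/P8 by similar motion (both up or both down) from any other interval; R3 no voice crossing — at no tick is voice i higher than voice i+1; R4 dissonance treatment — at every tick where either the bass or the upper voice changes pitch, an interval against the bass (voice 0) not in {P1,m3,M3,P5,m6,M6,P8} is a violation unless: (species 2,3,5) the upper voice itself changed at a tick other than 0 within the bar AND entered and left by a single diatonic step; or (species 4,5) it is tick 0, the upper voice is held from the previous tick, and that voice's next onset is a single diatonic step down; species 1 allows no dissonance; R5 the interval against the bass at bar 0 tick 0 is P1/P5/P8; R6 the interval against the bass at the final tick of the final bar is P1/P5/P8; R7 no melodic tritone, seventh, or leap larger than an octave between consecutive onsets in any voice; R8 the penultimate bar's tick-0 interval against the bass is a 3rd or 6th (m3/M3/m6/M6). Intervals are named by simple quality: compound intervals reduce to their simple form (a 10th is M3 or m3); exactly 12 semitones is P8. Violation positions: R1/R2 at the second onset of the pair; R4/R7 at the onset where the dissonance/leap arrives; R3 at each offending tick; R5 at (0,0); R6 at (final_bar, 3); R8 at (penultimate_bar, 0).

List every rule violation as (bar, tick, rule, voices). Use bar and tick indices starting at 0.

bar 0: v0=F3 v1=F4 downbeat P8
bar 1: v0=E3 v1=E4 downbeat P8
bar 2: v0=D3 v1=A3 downbeat P5
bar 3: v0=F3 v1=F4 downbeat P8
bar 4: v0=G3 v1=C5 downbeat P4
bar 5: v0=F3 v1=D4 downbeat M6
bar 6: v0=G3 v1=D4 downbeat P5
bar 7: v0=G3 v1=E4 downbeat M6
bar 8: v0=F3 v1=F4 downbeat P8
  -> R1 @ bar 2 tick 0 v(0, 1): E3/B3 P5 -> D3/A3 P5 similar
  -> R1 @ bar 3 tick 0 v(0, 1): D3/D4 P8 -> F3/F4 P8 similar
  -> R4 @ bar 4 tick 0 v(0, 1): G3/C5 P4 untreated
  -> R7 @ bar 4 tick 0 v(1,): A3->C5 leap 15st
  -> R7 @ bar 4 tick 2 v(1,): C5->B3 leap 13st
  -> R2 @ bar 6 tick 0 v(0, 1): F3/A3 M3 -> G3/D4 P5 similar
  -> R7 @ bar 8 tick 0 v(1,): B3->F4 leap 6st

(2, 0, R1, (0, 1))
(3, 0, R1, (0, 1))
(4, 0, R4, (0, 1))
(4, 0, R7, (1,))
(4, 2, R7, (1,))
(6, 0, R2, (0, 1))
(8, 0, R7, (1,))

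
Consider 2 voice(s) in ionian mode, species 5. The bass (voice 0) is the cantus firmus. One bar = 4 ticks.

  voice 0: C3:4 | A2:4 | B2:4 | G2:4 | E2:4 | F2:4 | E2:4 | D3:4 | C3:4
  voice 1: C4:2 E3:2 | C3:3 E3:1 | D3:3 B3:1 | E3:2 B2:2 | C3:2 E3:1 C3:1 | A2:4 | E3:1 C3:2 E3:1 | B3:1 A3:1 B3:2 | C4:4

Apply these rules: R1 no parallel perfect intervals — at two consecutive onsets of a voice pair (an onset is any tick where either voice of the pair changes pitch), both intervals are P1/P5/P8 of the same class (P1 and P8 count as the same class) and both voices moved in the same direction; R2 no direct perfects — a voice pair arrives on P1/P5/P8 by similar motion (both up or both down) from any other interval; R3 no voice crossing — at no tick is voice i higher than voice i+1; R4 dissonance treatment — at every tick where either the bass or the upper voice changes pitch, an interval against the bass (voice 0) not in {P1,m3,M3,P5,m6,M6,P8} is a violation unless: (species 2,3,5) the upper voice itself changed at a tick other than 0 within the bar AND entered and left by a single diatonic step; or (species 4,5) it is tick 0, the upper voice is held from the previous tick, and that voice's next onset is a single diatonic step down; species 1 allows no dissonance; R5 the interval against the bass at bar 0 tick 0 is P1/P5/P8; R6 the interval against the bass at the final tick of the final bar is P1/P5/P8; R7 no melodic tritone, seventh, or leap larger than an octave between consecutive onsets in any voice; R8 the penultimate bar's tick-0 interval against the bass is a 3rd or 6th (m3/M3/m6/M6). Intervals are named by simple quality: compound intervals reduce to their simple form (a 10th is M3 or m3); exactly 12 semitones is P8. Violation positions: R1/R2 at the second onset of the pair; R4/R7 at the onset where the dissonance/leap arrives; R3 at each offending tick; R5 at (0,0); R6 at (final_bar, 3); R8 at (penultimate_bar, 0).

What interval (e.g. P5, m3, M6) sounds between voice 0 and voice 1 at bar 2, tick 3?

P8

voice 0=B2 voice 1=B3 -> P8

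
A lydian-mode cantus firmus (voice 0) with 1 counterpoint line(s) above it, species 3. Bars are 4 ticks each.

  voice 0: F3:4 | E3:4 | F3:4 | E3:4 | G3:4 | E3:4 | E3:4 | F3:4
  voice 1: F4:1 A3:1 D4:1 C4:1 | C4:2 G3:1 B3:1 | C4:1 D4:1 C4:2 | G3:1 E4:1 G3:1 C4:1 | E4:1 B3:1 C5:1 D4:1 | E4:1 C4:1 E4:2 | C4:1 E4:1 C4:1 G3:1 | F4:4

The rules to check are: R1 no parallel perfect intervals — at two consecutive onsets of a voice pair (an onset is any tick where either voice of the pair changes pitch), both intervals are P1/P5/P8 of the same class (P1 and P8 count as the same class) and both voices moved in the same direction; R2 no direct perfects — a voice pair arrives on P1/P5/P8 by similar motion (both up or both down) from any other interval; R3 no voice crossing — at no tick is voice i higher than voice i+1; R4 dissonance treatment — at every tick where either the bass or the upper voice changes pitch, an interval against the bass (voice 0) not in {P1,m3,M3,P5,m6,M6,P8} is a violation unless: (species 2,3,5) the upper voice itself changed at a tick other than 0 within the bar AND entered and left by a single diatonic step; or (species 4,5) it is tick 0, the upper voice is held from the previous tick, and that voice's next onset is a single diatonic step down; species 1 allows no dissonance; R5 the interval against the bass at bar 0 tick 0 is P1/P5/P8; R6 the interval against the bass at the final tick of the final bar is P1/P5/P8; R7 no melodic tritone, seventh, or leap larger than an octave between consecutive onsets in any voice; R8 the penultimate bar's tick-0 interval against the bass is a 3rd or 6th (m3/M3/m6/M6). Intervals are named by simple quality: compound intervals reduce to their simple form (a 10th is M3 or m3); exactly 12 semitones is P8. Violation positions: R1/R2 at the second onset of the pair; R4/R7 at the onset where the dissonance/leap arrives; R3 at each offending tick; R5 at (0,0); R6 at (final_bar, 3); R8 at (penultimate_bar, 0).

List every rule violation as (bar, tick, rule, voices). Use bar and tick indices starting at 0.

(2, 0, R1, (0, 1))
(4, 2, R4, (0, 1))
(4, 2, R7, (1,))
(4, 3, R7, (1,))
(7, 0, R2, (0, 1))
(7, 0, R7, (1,))

bar 0: v0=F3 v1=F4 downbeat P8
bar 1: v0=E3 v1=C4 downbeat m6
bar 2: v0=F3 v1=C4 downbeat P5
bar 3: v0=E3 v1=G3 downbeat m3
bar 4: v0=G3 v1=E4 downbeat M6
bar 5: v0=E3 v1=E4 downbeat P8
bar 6: v0=E3 v1=C4 downbeat m6
bar 7: v0=F3 v1=F4 downbeat P8
  -> R1 @ bar 2 tick 0 v(0, 1): E3/B3 P5 -> F3/C4 P5 similar
  -> R4 @ bar 4 tick 2 v(0, 1): G3/C5 P4 untreated
  -> R7 @ bar 4 tick 2 v(1,): B3->C5 leap 13st
  -> R7 @ bar 4 tick 3 v(1,): C5->D4 leap 10st
  -> R2 @ bar 7 tick 0 v(0, 1): E3/G3 m3 -> F3/F4 P8 similar
  -> R7 @ bar 7 tick 0 v(1,): G3->F4 leap 10st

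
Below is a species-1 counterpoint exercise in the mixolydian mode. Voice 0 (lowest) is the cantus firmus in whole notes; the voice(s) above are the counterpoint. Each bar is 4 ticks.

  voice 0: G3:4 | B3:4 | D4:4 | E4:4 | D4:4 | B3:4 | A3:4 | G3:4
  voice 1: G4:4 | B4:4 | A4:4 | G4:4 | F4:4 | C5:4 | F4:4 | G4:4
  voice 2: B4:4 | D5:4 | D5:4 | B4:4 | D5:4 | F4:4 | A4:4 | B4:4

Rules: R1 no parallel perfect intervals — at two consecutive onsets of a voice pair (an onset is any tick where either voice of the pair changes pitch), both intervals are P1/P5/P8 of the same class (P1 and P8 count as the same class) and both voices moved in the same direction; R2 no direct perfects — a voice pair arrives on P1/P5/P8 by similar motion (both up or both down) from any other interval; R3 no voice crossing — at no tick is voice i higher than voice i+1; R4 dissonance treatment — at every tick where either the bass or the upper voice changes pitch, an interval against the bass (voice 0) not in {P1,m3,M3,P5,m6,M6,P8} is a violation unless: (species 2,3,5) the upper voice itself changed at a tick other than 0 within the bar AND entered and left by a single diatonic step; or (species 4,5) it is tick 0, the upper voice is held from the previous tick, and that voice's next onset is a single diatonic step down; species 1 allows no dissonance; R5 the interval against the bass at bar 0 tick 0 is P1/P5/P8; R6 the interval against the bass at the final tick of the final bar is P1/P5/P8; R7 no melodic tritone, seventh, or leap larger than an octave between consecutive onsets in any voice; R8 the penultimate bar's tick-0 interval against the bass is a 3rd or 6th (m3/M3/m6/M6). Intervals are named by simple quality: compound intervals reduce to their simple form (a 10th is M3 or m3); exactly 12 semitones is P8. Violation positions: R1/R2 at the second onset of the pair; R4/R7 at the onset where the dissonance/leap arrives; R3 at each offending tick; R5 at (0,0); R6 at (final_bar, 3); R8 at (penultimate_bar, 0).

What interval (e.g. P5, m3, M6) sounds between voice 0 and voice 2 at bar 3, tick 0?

P5

voice 0=E4 voice 2=B4 -> P5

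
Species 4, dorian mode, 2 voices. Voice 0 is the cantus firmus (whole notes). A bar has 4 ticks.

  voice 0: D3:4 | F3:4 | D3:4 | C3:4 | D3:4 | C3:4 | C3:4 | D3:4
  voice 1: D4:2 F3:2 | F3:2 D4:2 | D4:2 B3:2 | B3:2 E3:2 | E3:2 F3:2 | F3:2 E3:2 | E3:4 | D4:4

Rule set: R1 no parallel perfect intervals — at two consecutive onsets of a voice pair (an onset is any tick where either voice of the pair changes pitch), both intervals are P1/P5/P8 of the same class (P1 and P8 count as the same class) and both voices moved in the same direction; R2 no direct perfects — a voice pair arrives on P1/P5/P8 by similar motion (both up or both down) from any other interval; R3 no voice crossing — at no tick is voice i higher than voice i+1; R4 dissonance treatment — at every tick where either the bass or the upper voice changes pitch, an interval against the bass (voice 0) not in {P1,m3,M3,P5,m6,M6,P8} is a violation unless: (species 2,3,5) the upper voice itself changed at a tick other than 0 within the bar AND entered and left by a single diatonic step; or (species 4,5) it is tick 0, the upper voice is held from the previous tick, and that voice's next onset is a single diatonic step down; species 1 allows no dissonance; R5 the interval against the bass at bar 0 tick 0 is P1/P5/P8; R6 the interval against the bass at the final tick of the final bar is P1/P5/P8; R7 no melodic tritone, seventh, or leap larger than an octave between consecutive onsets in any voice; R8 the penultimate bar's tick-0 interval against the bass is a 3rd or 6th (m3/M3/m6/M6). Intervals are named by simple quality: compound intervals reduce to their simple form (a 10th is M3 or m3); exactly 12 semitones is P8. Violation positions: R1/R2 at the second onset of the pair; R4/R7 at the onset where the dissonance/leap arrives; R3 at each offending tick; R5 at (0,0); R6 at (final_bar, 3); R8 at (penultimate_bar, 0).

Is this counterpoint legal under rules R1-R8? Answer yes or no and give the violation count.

bar 0: v0=D3 v1=D4 (P8)
bar 1: v0=F3 v1=F3 (P1)
bar 2: v0=D3 v1=D4 (P8)
bar 3: v0=C3 v1=B3 (M7)
bar 4: v0=D3 v1=E3 (M2)
bar 5: v0=C3 v1=F3 (P4)
bar 6: v0=C3 v1=E3 (M3)
bar 7: v0=D3 v1=D4 (P8)
  R4 @ bar3.0: C3/B3 M7 untreated
  R4 @ bar4.0: D3/E3 M2 untreated
  R2 @ bar7.0: C3/E3 M3 -> D3/D4 P8 similar
  R7 @ bar7.0: E3->D4 leap 10st

No (4 violations)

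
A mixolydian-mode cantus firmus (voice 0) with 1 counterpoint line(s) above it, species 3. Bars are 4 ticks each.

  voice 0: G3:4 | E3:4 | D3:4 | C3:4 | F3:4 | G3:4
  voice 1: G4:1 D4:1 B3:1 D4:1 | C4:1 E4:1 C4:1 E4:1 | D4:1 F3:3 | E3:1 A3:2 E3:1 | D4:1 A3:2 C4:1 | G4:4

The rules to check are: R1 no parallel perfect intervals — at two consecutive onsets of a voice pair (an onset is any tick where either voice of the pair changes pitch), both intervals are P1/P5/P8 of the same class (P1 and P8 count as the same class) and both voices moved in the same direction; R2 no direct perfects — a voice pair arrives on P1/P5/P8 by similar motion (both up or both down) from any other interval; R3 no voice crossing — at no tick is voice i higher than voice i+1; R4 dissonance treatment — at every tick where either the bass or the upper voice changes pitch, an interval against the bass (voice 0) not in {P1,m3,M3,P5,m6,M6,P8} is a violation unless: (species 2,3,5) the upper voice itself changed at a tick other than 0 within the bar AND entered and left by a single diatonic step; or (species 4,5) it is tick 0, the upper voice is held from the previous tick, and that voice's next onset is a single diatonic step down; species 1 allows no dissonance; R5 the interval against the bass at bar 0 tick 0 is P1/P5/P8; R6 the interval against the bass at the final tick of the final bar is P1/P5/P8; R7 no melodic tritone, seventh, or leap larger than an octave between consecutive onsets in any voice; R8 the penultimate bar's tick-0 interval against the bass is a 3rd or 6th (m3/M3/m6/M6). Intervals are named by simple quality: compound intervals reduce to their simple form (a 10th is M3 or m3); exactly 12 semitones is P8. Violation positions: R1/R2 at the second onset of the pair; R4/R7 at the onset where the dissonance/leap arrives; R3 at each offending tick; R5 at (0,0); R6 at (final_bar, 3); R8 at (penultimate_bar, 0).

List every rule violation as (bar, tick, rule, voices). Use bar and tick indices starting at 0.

bar 0: v0=G3 v1=G4 downbeat P8
bar 1: v0=E3 v1=C4 downbeat m6
bar 2: v0=D3 v1=D4 downbeat P8
bar 3: v0=C3 v1=E3 downbeat M3
bar 4: v0=F3 v1=D4 downbeat M6
bar 5: v0=G3 v1=G4 downbeat P8
  -> R1 @ bar 2 tick 0 v(0, 1): E3/E4 P8 -> D3/D4 P8 similar
  -> R7 @ bar 4 tick 0 v(1,): E3->D4 leap 10st
  -> R2 @ bar 5 tick 0 v(0, 1): F3/C4 P5 -> G3/G4 P8 similar

(2, 0, R1, (0, 1))
(4, 0, R7, (1,))
(5, 0, R2, (0, 1))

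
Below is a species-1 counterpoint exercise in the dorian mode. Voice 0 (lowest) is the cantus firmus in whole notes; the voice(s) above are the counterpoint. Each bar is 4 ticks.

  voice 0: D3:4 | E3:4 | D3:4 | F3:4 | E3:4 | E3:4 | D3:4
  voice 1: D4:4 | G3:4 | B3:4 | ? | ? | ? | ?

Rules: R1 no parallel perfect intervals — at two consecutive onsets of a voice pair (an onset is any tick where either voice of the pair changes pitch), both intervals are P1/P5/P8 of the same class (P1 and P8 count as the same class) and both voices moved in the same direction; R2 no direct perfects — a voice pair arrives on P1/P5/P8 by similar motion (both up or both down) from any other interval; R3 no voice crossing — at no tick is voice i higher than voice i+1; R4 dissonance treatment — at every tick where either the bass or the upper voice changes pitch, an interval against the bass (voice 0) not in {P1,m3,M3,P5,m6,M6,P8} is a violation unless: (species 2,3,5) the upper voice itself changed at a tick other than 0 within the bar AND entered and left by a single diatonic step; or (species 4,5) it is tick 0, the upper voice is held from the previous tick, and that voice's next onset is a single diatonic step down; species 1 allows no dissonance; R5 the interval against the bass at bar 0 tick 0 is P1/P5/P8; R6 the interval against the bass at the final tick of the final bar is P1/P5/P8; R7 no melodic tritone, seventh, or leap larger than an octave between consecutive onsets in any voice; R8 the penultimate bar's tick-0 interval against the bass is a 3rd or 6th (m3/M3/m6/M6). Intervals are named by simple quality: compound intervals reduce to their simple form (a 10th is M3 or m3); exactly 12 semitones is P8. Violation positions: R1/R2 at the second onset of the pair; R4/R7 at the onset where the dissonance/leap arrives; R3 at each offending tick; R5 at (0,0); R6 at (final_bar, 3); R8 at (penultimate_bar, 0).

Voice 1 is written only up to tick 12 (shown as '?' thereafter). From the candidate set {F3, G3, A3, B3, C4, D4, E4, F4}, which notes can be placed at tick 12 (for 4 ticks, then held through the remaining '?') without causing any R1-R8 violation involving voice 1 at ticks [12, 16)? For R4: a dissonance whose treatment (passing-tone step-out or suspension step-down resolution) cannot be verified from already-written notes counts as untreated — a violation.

{A3, D4}

F3: violates R7
G3: violates R4
A3: legal
B3: violates R4
C4: violates R2
D4: legal
E4: violates R4
F4: violates R2,R7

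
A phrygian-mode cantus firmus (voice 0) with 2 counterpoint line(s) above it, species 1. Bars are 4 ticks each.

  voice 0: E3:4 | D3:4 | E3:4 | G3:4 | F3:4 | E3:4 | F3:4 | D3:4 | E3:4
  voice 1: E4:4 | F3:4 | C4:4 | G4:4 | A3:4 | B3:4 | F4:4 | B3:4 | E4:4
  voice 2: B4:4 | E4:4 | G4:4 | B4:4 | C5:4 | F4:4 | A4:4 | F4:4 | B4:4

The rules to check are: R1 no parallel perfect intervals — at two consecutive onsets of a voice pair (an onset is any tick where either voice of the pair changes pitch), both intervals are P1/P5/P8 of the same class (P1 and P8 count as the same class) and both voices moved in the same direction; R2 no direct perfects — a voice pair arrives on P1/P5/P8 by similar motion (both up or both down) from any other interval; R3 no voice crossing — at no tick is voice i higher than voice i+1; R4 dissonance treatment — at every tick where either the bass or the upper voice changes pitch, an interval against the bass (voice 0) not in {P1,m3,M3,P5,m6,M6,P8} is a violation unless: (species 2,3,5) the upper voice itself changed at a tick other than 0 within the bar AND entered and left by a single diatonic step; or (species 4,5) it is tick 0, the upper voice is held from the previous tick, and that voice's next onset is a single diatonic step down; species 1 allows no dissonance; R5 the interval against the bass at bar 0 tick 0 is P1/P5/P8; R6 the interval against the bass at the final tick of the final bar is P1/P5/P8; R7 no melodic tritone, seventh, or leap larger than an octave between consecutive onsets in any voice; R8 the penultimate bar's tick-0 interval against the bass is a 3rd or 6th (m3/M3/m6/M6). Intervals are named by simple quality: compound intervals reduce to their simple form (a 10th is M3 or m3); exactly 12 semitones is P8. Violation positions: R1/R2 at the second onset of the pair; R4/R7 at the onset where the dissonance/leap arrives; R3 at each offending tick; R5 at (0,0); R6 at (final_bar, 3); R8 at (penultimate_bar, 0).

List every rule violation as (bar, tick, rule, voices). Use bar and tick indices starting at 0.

bar 0: v0=E3 v1=E4 v2=B4 downbeat P5
bar 1: v0=D3 v1=F3 v2=E4 downbeat M2
bar 2: v0=E3 v1=C4 v2=G4 downbeat m3
bar 3: v0=G3 v1=G4 v2=B4 downbeat M3
bar 4: v0=F3 v1=A3 v2=C5 downbeat P5
bar 5: v0=E3 v1=B3 v2=F4 downbeat m2
bar 6: v0=F3 v1=F4 v2=A4 downbeat M3
bar 7: v0=D3 v1=B3 v2=F4 downbeat m3
bar 8: v0=E3 v1=E4 v2=B4 downbeat P5
  -> R4 @ bar 1 tick 0 v(0, 2): D3/E4 M2 untreated
  -> R7 @ bar 1 tick 0 v(1,): E4->F3 leap 11st
  -> R2 @ bar 2 tick 0 v(1, 2): F3/E4 M7 -> C4/G4 P5 similar
  -> R2 @ bar 3 tick 0 v(0, 1): E3/C4 m6 -> G3/G4 P8 similar
  -> R7 @ bar 4 tick 0 v(1,): G4->A3 leap 10st
  -> R4 @ bar 5 tick 0 v(0, 2): E3/F4 m2 untreated
  -> R2 @ bar 6 tick 0 v(0, 1): E3/B3 P5 -> F3/F4 P8 similar
  -> R7 @ bar 6 tick 0 v(1,): B3->F4 leap 6st
  -> R7 @ bar 7 tick 0 v(1,): F4->B3 leap 6st
  -> R2 @ bar 8 tick 0 v(0, 1): D3/B3 M6 -> E3/E4 P8 similar
  -> R2 @ bar 8 tick 0 v(0, 2): D3/F4 m3 -> E3/B4 P5 similar
  -> R2 @ bar 8 tick 0 v(1, 2): B3/F4 TT -> E4/B4 P5 similar
  -> R7 @ bar 8 tick 0 v(2,): F4->B4 leap 6st

(1, 0, R4, (0, 2))
(1, 0, R7, (1,))
(2, 0, R2, (1, 2))
(3, 0, R2, (0, 1))
(4, 0, R7, (1,))
(5, 0, R4, (0, 2))
(6, 0, R2, (0, 1))
(6, 0, R7, (1,))
(7, 0, R7, (1,))
(8, 0, R2, (0, 1))
(8, 0, R2, (0, 2))
(8, 0, R2, (1, 2))
(8, 0, R7, (2,))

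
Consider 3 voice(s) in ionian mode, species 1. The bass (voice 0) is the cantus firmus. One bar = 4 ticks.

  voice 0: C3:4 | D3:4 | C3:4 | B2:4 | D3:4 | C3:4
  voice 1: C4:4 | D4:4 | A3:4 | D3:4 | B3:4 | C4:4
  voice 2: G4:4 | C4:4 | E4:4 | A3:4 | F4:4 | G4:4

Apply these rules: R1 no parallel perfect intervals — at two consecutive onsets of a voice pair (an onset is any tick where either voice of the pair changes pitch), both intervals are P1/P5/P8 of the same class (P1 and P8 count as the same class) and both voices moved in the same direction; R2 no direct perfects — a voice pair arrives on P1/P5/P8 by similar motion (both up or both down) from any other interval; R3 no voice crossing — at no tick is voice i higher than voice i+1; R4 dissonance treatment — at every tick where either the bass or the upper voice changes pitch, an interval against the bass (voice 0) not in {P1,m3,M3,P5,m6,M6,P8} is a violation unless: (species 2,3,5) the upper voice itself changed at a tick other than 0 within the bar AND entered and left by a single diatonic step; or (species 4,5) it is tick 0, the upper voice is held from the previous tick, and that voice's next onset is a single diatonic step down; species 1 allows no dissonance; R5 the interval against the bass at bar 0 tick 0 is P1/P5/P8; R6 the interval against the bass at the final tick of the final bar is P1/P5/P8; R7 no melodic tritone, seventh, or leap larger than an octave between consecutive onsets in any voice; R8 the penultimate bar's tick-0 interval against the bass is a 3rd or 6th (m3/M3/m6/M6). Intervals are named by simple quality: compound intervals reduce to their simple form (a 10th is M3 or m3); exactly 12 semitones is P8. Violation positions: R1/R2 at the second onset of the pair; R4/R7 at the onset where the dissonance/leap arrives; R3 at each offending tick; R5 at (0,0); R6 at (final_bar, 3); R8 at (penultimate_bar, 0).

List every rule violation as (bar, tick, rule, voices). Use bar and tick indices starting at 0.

(1, 0, R1, (0, 1))
(1, 0, R3, (1, 2))
(1, 0, R4, (0, 2))
(1, 1, R3, (1, 2))
(1, 2, R3, (1, 2))
(1, 3, R3, (1, 2))
(3, 0, R1, (1, 2))
(3, 0, R4, (0, 2))
(5, 0, R2, (1, 2))

bar 0: v0=C3 v1=C4 v2=G4 downbeat P5
bar 1: v0=D3 v1=D4 v2=C4 downbeat m7
bar 2: v0=C3 v1=A3 v2=E4 downbeat M3
bar 3: v0=B2 v1=D3 v2=A3 downbeat m7
bar 4: v0=D3 v1=B3 v2=F4 downbeat m3
bar 5: v0=C3 v1=C4 v2=G4 downbeat P5
  -> R1 @ bar 1 tick 0 v(0, 1): C3/C4 P8 -> D3/D4 P8 similar
  -> R3 @ bar 1 tick 0 v(1, 2): D4 above C4
  -> R4 @ bar 1 tick 0 v(0, 2): D3/C4 m7 untreated
  -> R3 @ bar 1 tick 1 v(1, 2): D4 above C4
  -> R3 @ bar 1 tick 2 v(1, 2): D4 above C4
  -> R3 @ bar 1 tick 3 v(1, 2): D4 above C4
  -> R1 @ bar 3 tick 0 v(1, 2): A3/E4 P5 -> D3/A3 P5 similar
  -> R4 @ bar 3 tick 0 v(0, 2): B2/A3 m7 untreated
  -> R2 @ bar 5 tick 0 v(1, 2): B3/F4 TT -> C4/G4 P5 similar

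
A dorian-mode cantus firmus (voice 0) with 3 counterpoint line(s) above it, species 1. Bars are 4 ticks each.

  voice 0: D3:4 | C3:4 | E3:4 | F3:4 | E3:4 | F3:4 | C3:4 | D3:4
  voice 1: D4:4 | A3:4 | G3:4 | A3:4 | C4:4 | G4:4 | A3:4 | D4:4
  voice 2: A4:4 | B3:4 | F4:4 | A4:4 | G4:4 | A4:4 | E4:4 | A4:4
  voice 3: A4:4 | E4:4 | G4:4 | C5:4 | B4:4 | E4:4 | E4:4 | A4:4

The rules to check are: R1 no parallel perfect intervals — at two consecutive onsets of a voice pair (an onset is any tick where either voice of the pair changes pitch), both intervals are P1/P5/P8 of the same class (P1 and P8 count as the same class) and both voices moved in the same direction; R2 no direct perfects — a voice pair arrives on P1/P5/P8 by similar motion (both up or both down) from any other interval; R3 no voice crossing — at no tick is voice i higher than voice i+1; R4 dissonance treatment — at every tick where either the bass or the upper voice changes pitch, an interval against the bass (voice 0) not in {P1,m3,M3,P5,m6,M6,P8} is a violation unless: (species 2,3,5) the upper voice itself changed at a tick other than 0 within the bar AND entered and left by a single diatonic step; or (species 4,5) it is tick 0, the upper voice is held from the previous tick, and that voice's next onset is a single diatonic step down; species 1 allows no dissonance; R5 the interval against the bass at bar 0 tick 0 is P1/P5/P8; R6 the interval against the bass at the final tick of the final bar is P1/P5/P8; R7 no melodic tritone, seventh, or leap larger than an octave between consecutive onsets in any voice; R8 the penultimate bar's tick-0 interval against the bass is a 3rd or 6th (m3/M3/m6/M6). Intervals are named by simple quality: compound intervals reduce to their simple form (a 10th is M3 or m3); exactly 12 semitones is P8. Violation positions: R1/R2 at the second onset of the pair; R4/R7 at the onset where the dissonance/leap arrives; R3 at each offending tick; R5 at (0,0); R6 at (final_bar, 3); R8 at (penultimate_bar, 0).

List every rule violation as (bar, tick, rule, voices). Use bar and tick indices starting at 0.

(1, 0, R1, (1, 3))
(1, 0, R4, (0, 2))
(1, 0, R7, (2,))
(2, 0, R4, (0, 2))
(2, 0, R7, (2,))
(3, 0, R2, (0, 3))
(3, 0, R2, (1, 2))
(4, 0, R1, (0, 3))
(5, 0, R3, (2, 3))
(5, 0, R4, (0, 1))
(5, 0, R4, (0, 3))
(5, 1, R3, (2, 3))
(5, 2, R3, (2, 3))
(5, 3, R3, (2, 3))
(6, 0, R2, (1, 2))
(6, 0, R7, (1,))
(7, 0, R1, (1, 2))
(7, 0, R1, (1, 3))
(7, 0, R1, (2, 3))
(7, 0, R2, (0, 1))
(7, 0, R2, (0, 2))
(7, 0, R2, (0, 3))

bar 0: v0=D3 v1=D4 v2=A4 v3=A4 downbeat P5
bar 1: v0=C3 v1=A3 v2=B3 v3=E4 downbeat M3
bar 2: v0=E3 v1=G3 v2=F4 v3=G4 downbeat m3
bar 3: v0=F3 v1=A3 v2=A4 v3=C5 downbeat P5
bar 4: v0=E3 v1=C4 v2=G4 v3=B4 downbeat P5
bar 5: v0=F3 v1=G4 v2=A4 v3=E4 downbeat M7
bar 6: v0=C3 v1=A3 v2=E4 v3=E4 downbeat M3
bar 7: v0=D3 v1=D4 v2=A4 v3=A4 downbeat P5
  -> R1 @ bar 1 tick 0 v(1, 3): D4/A4 P5 -> A3/E4 P5 similar
  -> R4 @ bar 1 tick 0 v(0, 2): C3/B3 M7 untreated
  -> R7 @ bar 1 tick 0 v(2,): A4->B3 leap 10st
  -> R4 @ bar 2 tick 0 v(0, 2): E3/F4 m2 untreated
  -> R7 @ bar 2 tick 0 v(2,): B3->F4 leap 6st
  -> R2 @ bar 3 tick 0 v(0, 3): E3/G4 m3 -> F3/C5 P5 similar
  -> R2 @ bar 3 tick 0 v(1, 2): G3/F4 m7 -> A3/A4 P8 similar
  -> R1 @ bar 4 tick 0 v(0, 3): F3/C5 P5 -> E3/B4 P5 similar
  -> R3 @ bar 5 tick 0 v(2, 3): A4 above E4
  -> R4 @ bar 5 tick 0 v(0, 1): F3/G4 M2 untreated
  -> R4 @ bar 5 tick 0 v(0, 3): F3/E4 M7 untreated
  -> R3 @ bar 5 tick 1 v(2, 3): A4 above E4
  -> R3 @ bar 5 tick 2 v(2, 3): A4 above E4
  -> R3 @ bar 5 tick 3 v(2, 3): A4 above E4
  -> R2 @ bar 6 tick 0 v(1, 2): G4/A4 M2 -> A3/E4 P5 similar
  -> R7 @ bar 6 tick 0 v(1,): G4->A3 leap 10st
  -> R1 @ bar 7 tick 0 v(1, 2): A3/E4 P5 -> D4/A4 P5 similar
  -> R1 @ bar 7 tick 0 v(1, 3): A3/E4 P5 -> D4/A4 P5 similar
  -> R1 @ bar 7 tick 0 v(2, 3): E4/E4 P1 -> A4/A4 P1 similar
  -> R2 @ bar 7 tick 0 v(0, 1): C3/A3 M6 -> D3/D4 P8 similar
  -> R2 @ bar 7 tick 0 v(0, 2): C3/E4 M3 -> D3/A4 P5 similar
  -> R2 @ bar 7 tick 0 v(0, 3): C3/E4 M3 -> D3/A4 P5 similar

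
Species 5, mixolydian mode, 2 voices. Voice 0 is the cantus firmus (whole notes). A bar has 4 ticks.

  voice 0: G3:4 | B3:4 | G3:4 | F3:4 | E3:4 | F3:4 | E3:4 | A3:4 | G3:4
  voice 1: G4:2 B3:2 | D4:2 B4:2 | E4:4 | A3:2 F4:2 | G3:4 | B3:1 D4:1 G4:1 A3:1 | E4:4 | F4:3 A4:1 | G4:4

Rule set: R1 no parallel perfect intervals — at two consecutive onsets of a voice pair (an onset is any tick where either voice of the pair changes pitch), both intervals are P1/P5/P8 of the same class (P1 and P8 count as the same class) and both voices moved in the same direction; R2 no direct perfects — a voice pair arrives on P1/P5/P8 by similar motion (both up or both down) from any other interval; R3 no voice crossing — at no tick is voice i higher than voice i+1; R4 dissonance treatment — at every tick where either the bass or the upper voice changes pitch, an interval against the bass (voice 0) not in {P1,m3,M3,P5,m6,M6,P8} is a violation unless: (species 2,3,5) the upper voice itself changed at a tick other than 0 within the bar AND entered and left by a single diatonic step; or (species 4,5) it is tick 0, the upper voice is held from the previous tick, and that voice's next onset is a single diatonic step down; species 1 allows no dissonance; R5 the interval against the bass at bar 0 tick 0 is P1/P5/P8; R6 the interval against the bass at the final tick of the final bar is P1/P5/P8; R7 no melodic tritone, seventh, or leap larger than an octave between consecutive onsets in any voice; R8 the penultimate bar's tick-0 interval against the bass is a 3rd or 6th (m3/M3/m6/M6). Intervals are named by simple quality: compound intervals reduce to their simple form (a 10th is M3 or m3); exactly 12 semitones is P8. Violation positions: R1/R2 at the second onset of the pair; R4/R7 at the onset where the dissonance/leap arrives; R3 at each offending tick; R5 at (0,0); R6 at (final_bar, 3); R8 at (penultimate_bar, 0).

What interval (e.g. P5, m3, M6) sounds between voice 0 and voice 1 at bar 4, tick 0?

m3

voice 0=E3 voice 1=G3 -> m3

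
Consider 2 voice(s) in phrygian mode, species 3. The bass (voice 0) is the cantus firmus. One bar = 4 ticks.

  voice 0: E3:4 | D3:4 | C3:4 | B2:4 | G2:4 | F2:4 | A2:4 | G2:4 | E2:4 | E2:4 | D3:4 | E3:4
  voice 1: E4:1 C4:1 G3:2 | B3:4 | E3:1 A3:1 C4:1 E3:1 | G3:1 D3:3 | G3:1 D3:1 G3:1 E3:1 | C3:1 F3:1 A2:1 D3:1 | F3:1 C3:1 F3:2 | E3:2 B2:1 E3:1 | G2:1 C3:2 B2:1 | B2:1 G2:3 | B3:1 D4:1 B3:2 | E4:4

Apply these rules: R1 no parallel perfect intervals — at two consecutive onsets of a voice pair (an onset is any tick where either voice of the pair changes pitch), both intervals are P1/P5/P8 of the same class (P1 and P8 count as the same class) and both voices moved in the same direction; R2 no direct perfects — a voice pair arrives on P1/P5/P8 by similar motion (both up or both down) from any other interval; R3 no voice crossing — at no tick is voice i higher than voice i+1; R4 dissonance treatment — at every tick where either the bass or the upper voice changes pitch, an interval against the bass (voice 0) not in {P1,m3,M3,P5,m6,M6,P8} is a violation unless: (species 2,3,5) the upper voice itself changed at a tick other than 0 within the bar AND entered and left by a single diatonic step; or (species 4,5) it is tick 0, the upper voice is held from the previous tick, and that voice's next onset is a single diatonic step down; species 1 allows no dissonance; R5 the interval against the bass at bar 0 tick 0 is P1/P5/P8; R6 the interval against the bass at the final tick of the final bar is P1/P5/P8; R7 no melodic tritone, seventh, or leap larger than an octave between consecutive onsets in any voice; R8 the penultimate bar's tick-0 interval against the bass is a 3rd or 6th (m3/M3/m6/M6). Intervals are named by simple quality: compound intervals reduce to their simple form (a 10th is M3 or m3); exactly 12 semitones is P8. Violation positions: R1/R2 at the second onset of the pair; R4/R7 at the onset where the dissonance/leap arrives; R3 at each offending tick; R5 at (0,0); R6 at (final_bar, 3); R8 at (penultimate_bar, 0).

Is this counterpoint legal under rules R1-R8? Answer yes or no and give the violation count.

bar 0: v0=E3 v1=E4 (P8)
bar 1: v0=D3 v1=B3 (M6)
bar 2: v0=C3 v1=E3 (M3)
bar 3: v0=B2 v1=G3 (m6)
bar 4: v0=G2 v1=G3 (P8)
bar 5: v0=F2 v1=C3 (P5)
bar 6: v0=A2 v1=F3 (m6)
bar 7: v0=G2 v1=E3 (M6)
bar 8: v0=E2 v1=G2 (m3)
bar 9: v0=E2 v1=B2 (P5)
bar 10: v0=D3 v1=B3 (M6)
bar 11: v0=E3 v1=E4 (P8)
  R2 @ bar5.0: G2/E3 M6 -> F2/C3 P5 similar
  R7 @ bar10.0: E2->D3 leap 10st
  R7 @ bar10.0: G2->B3 leap 16st
  R2 @ bar11.0: D3/B3 M6 -> E3/E4 P8 similar

No (4 violations)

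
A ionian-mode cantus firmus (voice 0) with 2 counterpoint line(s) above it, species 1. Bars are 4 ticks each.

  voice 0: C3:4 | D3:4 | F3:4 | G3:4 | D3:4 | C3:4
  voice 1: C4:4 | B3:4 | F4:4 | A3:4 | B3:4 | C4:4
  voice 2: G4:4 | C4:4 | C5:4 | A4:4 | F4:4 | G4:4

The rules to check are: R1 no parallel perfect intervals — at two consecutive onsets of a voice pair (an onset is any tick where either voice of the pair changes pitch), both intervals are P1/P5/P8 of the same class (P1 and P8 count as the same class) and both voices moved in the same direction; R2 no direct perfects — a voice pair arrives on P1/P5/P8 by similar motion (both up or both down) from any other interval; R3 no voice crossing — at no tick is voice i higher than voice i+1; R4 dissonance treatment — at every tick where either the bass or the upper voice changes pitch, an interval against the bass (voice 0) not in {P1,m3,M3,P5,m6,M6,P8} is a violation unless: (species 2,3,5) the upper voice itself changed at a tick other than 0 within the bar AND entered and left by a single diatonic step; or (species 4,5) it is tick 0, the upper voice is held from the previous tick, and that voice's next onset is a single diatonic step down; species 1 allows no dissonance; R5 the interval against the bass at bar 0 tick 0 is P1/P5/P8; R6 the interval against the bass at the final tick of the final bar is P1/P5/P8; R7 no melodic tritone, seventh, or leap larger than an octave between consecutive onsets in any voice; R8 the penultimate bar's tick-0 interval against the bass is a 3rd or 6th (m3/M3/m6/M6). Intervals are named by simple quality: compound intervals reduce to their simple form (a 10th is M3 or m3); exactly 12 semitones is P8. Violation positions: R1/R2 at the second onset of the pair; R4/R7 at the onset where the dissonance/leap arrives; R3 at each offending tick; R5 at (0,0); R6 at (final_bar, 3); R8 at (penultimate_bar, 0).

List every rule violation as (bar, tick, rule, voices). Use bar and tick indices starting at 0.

bar 0: v0=C3 v1=C4 v2=G4 downbeat P5
bar 1: v0=D3 v1=B3 v2=C4 downbeat m7
bar 2: v0=F3 v1=F4 v2=C5 downbeat P5
bar 3: v0=G3 v1=A3 v2=A4 downbeat M2
bar 4: v0=D3 v1=B3 v2=F4 downbeat m3
bar 5: v0=C3 v1=C4 v2=G4 downbeat P5
  -> R4 @ bar 1 tick 0 v(0, 2): D3/C4 m7 untreated
  -> R2 @ bar 2 tick 0 v(0, 1): D3/B3 M6 -> F3/F4 P8 similar
  -> R2 @ bar 2 tick 0 v(0, 2): D3/C4 m7 -> F3/C5 P5 similar
  -> R2 @ bar 2 tick 0 v(1, 2): B3/C4 m2 -> F4/C5 P5 similar
  -> R7 @ bar 2 tick 0 v(1,): B3->F4 leap 6st
  -> R2 @ bar 3 tick 0 v(1, 2): F4/C5 P5 -> A3/A4 P8 similar
  -> R4 @ bar 3 tick 0 v(0, 1): G3/A3 M2 untreated
  -> R4 @ bar 3 tick 0 v(0, 2): G3/A4 M2 untreated
  -> R2 @ bar 5 tick 0 v(1, 2): B3/F4 TT -> C4/G4 P5 similar

(1, 0, R4, (0, 2))
(2, 0, R2, (0, 1))
(2, 0, R2, (0, 2))
(2, 0, R2, (1, 2))
(2, 0, R7, (1,))
(3, 0, R2, (1, 2))
(3, 0, R4, (0, 1))
(3, 0, R4, (0, 2))
(5, 0, R2, (1, 2))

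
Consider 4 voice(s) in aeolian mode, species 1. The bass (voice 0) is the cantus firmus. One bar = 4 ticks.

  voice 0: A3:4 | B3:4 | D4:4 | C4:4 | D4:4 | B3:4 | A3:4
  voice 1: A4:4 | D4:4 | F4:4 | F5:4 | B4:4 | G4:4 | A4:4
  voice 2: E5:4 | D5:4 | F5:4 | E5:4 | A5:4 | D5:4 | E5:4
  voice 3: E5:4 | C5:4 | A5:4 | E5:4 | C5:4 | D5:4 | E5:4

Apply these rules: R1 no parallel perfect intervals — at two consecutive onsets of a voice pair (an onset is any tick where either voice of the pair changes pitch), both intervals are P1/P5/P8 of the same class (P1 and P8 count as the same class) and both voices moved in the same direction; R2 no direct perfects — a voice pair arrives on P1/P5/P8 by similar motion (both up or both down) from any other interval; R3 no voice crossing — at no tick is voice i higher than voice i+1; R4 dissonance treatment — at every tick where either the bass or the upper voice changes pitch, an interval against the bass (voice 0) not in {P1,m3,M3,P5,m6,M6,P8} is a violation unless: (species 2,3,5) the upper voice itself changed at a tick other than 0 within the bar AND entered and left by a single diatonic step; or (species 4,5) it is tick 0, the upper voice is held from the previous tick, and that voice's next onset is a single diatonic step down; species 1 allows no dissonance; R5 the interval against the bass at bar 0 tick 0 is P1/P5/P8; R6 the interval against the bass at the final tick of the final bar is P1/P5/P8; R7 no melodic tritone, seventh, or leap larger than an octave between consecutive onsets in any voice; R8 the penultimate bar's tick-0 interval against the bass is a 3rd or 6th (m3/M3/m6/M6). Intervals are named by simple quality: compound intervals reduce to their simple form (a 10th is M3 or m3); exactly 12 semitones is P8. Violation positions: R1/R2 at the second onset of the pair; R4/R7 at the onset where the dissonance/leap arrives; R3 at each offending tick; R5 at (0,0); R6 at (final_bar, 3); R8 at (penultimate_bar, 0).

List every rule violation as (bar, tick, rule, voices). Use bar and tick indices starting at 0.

(1, 0, R2, (1, 2))
(1, 0, R3, (2, 3))
(1, 0, R4, (0, 3))
(1, 1, R3, (2, 3))
(1, 2, R3, (2, 3))
(1, 3, R3, (2, 3))
(2, 0, R1, (1, 2))
(2, 0, R2, (0, 3))
(3, 0, R2, (2, 3))
(3, 0, R3, (1, 2))
(3, 0, R4, (0, 1))
(3, 1, R3, (1, 2))
(3, 2, R3, (1, 2))
(3, 3, R3, (1, 2))
(4, 0, R2, (0, 2))
(4, 0, R3, (2, 3))
(4, 0, R4, (0, 3))
(4, 0, R7, (1,))
(4, 1, R3, (2, 3))
(4, 2, R3, (2, 3))
(4, 3, R3, (2, 3))
(5, 0, R2, (1, 2))
(6, 0, R1, (1, 2))
(6, 0, R1, (1, 3))
(6, 0, R1, (2, 3))

bar 0: v0=A3 v1=A4 v2=E5 v3=E5 downbeat P5
bar 1: v0=B3 v1=D4 v2=D5 v3=C5 downbeat m2
bar 2: v0=D4 v1=F4 v2=F5 v3=A5 downbeat P5
bar 3: v0=C4 v1=F5 v2=E5 v3=E5 downbeat M3
bar 4: v0=D4 v1=B4 v2=A5 v3=C5 downbeat m7
bar 5: v0=B3 v1=G4 v2=D5 v3=D5 downbeat m3
bar 6: v0=A3 v1=A4 v2=E5 v3=E5 downbeat P5
  -> R2 @ bar 1 tick 0 v(1, 2): A4/E5 P5 -> D4/D5 P8 similar
  -> R3 @ bar 1 tick 0 v(2, 3): D5 above C5
  -> R4 @ bar 1 tick 0 v(0, 3): B3/C5 m2 untreated
  -> R3 @ bar 1 tick 1 v(2, 3): D5 above C5
  -> R3 @ bar 1 tick 2 v(2, 3): D5 above C5
  -> R3 @ bar 1 tick 3 v(2, 3): D5 above C5
  -> R1 @ bar 2 tick 0 v(1, 2): D4/D5 P8 -> F4/F5 P8 similar
  -> R2 @ bar 2 tick 0 v(0, 3): B3/C5 m2 -> D4/A5 P5 similar
  -> R2 @ bar 3 tick 0 v(2, 3): F5/A5 M3 -> E5/E5 P1 similar
  -> R3 @ bar 3 tick 0 v(1, 2): F5 above E5
  -> R4 @ bar 3 tick 0 v(0, 1): C4/F5 P4 untreated
  -> R3 @ bar 3 tick 1 v(1, 2): F5 above E5
  -> R3 @ bar 3 tick 2 v(1, 2): F5 above E5
  -> R3 @ bar 3 tick 3 v(1, 2): F5 above E5
  -> R2 @ bar 4 tick 0 v(0, 2): C4/E5 M3 -> D4/A5 P5 similar
  -> R3 @ bar 4 tick 0 v(2, 3): A5 above C5
  -> R4 @ bar 4 tick 0 v(0, 3): D4/C5 m7 untreated
  -> R7 @ bar 4 tick 0 v(1,): F5->B4 leap 6st
  -> R3 @ bar 4 tick 1 v(2, 3): A5 above C5
  -> R3 @ bar 4 tick 2 v(2, 3): A5 above C5
  -> R3 @ bar 4 tick 3 v(2, 3): A5 above C5
  -> R2 @ bar 5 tick 0 v(1, 2): B4/A5 m7 -> G4/D5 P5 similar
  -> R1 @ bar 6 tick 0 v(1, 2): G4/D5 P5 -> A4/E5 P5 similar
  -> R1 @ bar 6 tick 0 v(1, 3): G4/D5 P5 -> A4/E5 P5 similar
  -> R1 @ bar 6 tick 0 v(2, 3): D5/D5 P1 -> E5/E5 P1 similar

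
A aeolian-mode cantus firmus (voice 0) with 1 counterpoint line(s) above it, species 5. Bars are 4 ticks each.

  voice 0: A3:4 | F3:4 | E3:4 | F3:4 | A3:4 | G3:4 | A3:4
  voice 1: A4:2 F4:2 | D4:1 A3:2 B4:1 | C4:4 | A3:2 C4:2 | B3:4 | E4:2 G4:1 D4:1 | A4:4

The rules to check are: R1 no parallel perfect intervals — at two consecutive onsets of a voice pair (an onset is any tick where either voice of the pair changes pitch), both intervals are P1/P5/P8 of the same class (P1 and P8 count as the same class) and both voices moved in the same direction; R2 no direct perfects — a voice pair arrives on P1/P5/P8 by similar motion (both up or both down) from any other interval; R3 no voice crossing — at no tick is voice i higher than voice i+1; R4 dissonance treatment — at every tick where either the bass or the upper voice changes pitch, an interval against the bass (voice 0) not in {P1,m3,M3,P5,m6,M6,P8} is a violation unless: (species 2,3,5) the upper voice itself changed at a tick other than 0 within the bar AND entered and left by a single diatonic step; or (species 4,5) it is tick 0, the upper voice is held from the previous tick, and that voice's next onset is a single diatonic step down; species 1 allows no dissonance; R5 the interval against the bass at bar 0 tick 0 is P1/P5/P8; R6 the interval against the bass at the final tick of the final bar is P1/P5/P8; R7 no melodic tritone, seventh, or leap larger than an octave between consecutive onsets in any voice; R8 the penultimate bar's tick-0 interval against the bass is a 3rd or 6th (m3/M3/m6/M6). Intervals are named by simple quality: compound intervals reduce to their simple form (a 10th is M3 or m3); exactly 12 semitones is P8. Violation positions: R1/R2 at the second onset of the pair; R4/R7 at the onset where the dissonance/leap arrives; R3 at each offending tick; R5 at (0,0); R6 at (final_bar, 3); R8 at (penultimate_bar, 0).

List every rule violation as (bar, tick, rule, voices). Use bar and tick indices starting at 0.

bar 0: v0=A3 v1=A4 downbeat P8
bar 1: v0=F3 v1=D4 downbeat M6
bar 2: v0=E3 v1=C4 downbeat m6
bar 3: v0=F3 v1=A3 downbeat M3
bar 4: v0=A3 v1=B3 downbeat M2
bar 5: v0=G3 v1=E4 downbeat M6
bar 6: v0=A3 v1=A4 downbeat P8
  -> R4 @ bar 1 tick 3 v(0, 1): F3/B4 TT untreated
  -> R7 @ bar 1 tick 3 v(1,): A3->B4 leap 14st
  -> R7 @ bar 2 tick 0 v(1,): B4->C4 leap 11st
  -> R4 @ bar 4 tick 0 v(0, 1): A3/B3 M2 untreated
  -> R2 @ bar 6 tick 0 v(0, 1): G3/D4 P5 -> A3/A4 P8 similar

(1, 3, R4, (0, 1))
(1, 3, R7, (1,))
(2, 0, R7, (1,))
(4, 0, R4, (0, 1))
(6, 0, R2, (0, 1))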